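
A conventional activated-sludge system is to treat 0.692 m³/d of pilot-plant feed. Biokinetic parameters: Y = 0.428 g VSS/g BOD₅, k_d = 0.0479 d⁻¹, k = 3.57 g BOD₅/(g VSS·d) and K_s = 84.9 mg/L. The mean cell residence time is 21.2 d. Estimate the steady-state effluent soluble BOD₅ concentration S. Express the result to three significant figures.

S ≈ 5.63 mg/L

From the Monod/SRT balance for a CMAS, S = K_s·(1+k_d θ_c)/[θ_c·(Y k − k_d) − 1] = 84.9 × (1 + 0.0479 × 21.2) / [21.2 × (0.428 × 3.57 − 0.0479) − 1] = 171.1 / 30.38 = 5.633 mg/L.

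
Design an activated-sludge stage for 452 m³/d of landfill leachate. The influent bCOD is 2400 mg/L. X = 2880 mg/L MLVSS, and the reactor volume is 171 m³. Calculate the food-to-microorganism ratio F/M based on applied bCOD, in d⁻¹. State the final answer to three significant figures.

Food-to-microorganism ratio F/M = Q S₀ / (V X) = 452 × 2400 / (171.0 × 2880) = 2.203 d⁻¹.

F/M ≈ 2.20 d⁻¹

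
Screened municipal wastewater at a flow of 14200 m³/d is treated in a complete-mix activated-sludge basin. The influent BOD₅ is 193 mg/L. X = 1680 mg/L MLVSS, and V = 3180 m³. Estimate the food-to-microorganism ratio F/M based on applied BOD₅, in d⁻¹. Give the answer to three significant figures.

F/M = Q·S₀ / (V·X) = 14200 × 193 / (3180 × 1680) = 0.5130 g BOD₅·(g VSS·d)⁻¹.

F/M ≈ 0.513 d⁻¹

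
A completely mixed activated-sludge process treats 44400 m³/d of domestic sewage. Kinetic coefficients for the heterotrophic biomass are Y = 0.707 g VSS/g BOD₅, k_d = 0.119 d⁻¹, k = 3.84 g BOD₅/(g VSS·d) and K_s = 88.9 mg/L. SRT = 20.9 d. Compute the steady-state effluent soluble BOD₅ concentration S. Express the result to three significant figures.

S ≈ 5.82 mg/L

From the Monod/SRT balance for a CMAS, S = K_s·(1+k_d θ_c)/[θ_c·(Y k − k_d) − 1] = 88.9 × (1 + 0.119 × 20.9) / [20.9 × (0.707 × 3.84 − 0.119) − 1] = 310.0 / 53.25 = 5.821 mg/L.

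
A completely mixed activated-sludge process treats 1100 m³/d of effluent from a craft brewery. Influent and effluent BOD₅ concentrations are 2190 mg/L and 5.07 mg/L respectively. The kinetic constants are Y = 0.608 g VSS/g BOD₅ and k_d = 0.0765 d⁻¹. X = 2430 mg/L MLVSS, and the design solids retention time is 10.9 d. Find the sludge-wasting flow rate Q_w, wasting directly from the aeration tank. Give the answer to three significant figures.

Rearranging the biomass balance for a CMAS with decay, V = Y·Q·ΔS·θ_c / [X·(1+k_d θ_c)] = 0.608 × 1100 × (2190 − 5.07) × 10.9 / [2430 × (1 + 0.0765 × 10.9)] = 1.59×10^7 / 4456 = 3574 m³.
Wasting from the aeration tank: Q_w = V / θ_c = 3574 / 10.9 = 327.9 m³/d.

Q_w ≈ 328 m³/d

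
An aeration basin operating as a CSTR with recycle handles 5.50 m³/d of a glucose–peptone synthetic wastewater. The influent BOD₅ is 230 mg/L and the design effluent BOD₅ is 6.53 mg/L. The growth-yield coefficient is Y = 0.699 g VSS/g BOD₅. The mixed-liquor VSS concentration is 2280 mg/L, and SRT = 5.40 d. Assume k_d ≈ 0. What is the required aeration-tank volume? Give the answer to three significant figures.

V·X = Y·Q·ΔS·θ_c gives V = 0.699 × 5.50 × (230 − 6.53) × 5.40 / 2280 = 2.035 m³.

V ≈ 2.03 m³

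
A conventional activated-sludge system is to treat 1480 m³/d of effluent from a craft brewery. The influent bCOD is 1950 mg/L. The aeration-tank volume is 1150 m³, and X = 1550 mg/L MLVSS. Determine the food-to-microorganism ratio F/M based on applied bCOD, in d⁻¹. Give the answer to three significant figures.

Food-to-microorganism ratio F/M = Q S₀ / (V X) = 1480 × 1950 / (1150 × 1550) = 1.619 d⁻¹.

F/M ≈ 1.62 d⁻¹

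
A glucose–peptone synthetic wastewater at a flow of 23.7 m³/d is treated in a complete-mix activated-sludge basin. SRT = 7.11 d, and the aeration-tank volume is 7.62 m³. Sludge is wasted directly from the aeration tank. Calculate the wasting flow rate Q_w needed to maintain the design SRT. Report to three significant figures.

Wasting from the aeration tank: Q_w = V / θ_c = 7.620 / 7.11 = 1.072 m³/d.

Q_w ≈ 1.07 m³/d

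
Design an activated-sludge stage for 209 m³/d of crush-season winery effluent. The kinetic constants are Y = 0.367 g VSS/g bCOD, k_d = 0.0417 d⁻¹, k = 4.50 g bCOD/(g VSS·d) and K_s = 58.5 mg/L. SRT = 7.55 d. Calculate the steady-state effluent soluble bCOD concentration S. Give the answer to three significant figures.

Effluent substrate depends only on kinetics and SRT: S = K_s(1 + k_d θ_c) / [θ_c(Yk − k_d) − 1] = 58.5 × (1 + 0.0417 × 7.55) / [7.55 × (0.367 × 4.50 − 0.0417) − 1] = 76.92 / 11.15 = 6.896 mg/L.

S ≈ 6.90 mg/L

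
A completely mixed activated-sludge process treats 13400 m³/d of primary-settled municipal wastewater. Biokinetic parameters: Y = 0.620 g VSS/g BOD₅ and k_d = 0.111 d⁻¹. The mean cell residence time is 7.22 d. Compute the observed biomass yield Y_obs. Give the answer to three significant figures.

Y_obs ≈ 0.344 g VSS/g BOD₅

Correct the yield for decay: Y_obs = Y/(1 + k_d θ_c) = 0.620 / (1 + 0.111 × 7.22) = 0.620 / 1.801 = 0.3442.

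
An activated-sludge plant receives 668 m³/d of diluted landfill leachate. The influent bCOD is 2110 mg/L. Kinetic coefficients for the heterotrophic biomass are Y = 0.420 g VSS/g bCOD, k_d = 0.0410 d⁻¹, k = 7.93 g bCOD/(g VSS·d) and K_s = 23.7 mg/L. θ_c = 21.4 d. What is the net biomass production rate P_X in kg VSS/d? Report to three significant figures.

P_X ≈ 315 kg VSS/d

Effluent substrate depends only on kinetics and SRT: S = K_s(1 + k_d θ_c) / [θ_c(Yk − k_d) − 1] = 23.7 × (1 + 0.0410 × 21.4) / [21.4 × (0.420 × 7.93 − 0.0410) − 1] = 44.49 / 69.40 = 0.6412 mg/L.
Y_obs = Y / (1 + k_d θ_c) = 0.420 / (1 + 0.0410 × 21.4) = 0.420 / 1.877 = 0.2237.
Substrate removed = Q·(S₀ − S) = 668 m³/d × (2110 − 0.641) g/m³ = 1.41×10^6 g/d = 1409 kg/d.
So the net sludge growth is P_X = 0.2237 × 1409 = 315.2 kg VSS/d.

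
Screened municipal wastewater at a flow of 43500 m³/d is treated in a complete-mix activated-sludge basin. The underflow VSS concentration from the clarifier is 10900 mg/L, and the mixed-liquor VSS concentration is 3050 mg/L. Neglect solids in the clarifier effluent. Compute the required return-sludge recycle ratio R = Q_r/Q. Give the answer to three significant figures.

R ≈ 0.389

R = Q_r/Q = X/(X_r − X) = 3050 / (10900 − 3050) = 0.3885.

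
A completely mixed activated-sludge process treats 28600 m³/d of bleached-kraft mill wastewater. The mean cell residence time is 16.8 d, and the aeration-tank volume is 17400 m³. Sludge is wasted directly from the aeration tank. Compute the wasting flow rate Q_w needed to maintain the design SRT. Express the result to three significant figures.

Q_w ≈ 1040 m³/d

Wasting from the aeration tank: Q_w = V / θ_c = 17400 / 16.8 = 1036 m³/d.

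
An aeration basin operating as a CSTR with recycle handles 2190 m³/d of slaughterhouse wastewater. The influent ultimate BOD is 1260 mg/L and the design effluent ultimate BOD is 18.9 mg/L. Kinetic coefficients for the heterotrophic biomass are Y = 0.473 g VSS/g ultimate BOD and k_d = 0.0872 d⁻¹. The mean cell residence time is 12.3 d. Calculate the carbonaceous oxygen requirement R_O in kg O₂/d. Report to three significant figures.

The observed yield is Y_obs = Y/(1 + k_d·θ_c) = 0.473 / (1 + 0.0872 × 12.3) = 0.473 / 2.073 = 0.2282 g VSS per g ultimate BOD removed.
Substrate removed = Q·(S₀ − S) = 2190 m³/d × (1260 − 18.9) g/m³ = 2.72×10^6 g/d = 2718 kg/d.
Biomass synthesised: P_X = Y_obs × 2718 = 620.3 kg VSS/d.
R_O = Q·(S₀ − S) − 1.42·P_X = 2718 − 1.42 × 620.3 = 1837 kg O₂/d.

R_O ≈ 1840 kg O₂/d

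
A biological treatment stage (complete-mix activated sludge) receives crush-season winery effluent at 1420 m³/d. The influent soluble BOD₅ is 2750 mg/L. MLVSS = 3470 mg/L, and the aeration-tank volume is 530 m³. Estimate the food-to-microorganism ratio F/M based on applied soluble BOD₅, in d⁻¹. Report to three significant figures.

Food-to-microorganism ratio F/M = Q S₀ / (V X) = 1420 × 2750 / (530.0 × 3470) = 2.123 d⁻¹.

F/M ≈ 2.12 d⁻¹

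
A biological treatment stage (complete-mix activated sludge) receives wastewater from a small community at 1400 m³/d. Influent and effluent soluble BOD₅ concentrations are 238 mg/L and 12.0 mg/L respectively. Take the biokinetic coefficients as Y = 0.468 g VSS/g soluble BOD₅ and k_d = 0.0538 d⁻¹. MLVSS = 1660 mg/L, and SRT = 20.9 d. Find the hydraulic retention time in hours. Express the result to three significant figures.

τ ≈ 15.0 h

Rearranging the biomass balance for a CMAS with decay, V = Y·Q·ΔS·θ_c / [X·(1+k_d θ_c)] = 0.468 × 1400 × (238 − 12.0) × 20.9 / [1660 × (1 + 0.0538 × 20.9)] = 3.09×10^6 / 3527 = 877.6 m³.
τ = V/Q = 877.6/1400 = 0.6268 d, or 15.04 h.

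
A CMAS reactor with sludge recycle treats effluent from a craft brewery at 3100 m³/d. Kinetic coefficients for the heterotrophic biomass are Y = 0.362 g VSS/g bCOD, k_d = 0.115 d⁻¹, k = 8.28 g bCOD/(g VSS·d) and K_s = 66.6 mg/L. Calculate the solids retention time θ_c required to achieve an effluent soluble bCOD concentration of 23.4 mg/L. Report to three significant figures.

θ_c ≈ 1.51 d

At the target effluent, Y k S/(K_s+S) = 0.362×8.28×23.4/90.00 = 0.7793 d⁻¹.
1/θ_c = 0.7793 − 0.115 = 0.6643 d⁻¹, so θ_c = 1.505 d.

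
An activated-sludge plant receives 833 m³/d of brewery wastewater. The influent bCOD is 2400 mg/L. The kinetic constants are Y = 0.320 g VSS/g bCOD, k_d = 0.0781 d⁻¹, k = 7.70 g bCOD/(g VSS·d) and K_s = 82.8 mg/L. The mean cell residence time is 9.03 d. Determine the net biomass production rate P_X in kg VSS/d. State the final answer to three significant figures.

P_X ≈ 374 kg VSS/d

Effluent substrate depends only on kinetics and SRT: S = K_s(1 + k_d θ_c) / [θ_c(Yk − k_d) − 1] = 82.8 × (1 + 0.0781 × 9.03) / [9.03 × (0.320 × 7.70 − 0.0781) − 1] = 141.2 / 20.54 = 6.873 mg/L.
The observed yield is Y_obs = Y/(1 + k_d·θ_c) = 0.320 / (1 + 0.0781 × 9.03) = 0.320 / 1.705 = 0.1877 g VSS per g bCOD removed.
Mass of bCOD removed per day: Q(S₀ − S) = 833 × 2393 g/m³ = 1993 kg/d.
P_X = Y_obs · Q(S₀ − S) = 0.1877 × 1993 = 374.1 kg VSS/d.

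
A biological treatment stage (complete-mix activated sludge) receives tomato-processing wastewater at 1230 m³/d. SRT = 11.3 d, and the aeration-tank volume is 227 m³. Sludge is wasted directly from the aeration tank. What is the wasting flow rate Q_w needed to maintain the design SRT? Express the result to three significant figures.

Q_w ≈ 20.1 m³/d

Wasting from the aeration tank: Q_w = V / θ_c = 227.0 / 11.3 = 20.09 m³/d.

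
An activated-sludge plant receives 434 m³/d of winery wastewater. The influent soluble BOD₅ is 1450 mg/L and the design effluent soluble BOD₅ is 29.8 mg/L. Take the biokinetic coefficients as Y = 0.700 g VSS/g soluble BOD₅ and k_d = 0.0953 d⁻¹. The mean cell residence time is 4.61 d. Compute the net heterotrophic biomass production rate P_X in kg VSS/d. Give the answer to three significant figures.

Observed yield with endogenous decay: Y_obs = Y / (1 + k_d·θ_c) = 0.700 / (1 + 0.0953 × 4.61) = 0.700 / 1.439 = 0.4863 g VSS/g soluble BOD₅.
Mass of soluble BOD₅ removed per day: Q(S₀ − S) = 434 × 1420 g/m³ = 616.4 kg/d.
Net biomass production P_X = Y_obs × Q·(S₀ − S) = 0.4863 × 616.4 = 299.8 kg VSS/d.

P_X ≈ 300 kg VSS/d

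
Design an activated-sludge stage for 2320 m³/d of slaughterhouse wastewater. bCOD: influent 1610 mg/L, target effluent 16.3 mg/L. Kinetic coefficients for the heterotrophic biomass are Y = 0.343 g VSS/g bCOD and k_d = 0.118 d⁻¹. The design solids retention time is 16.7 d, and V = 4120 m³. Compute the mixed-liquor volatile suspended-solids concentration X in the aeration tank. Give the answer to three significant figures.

X ≈ 1730 mg/L

X = Y·Q·ΔS·θ_c / [V·(1 + k_d θ_c)] = 0.343 × 2320 × (1610 − 16.3) × 16.7 / [4120 × (1 + 0.118 × 16.7)] = 1730 mg/L.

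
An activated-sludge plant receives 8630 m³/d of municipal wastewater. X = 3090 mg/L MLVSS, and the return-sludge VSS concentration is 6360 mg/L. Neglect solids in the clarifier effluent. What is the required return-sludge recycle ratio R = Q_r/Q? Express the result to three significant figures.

R ≈ 0.945

R = Q_r/Q = X/(X_r − X) = 3090 / (6360 − 3090) = 0.9450.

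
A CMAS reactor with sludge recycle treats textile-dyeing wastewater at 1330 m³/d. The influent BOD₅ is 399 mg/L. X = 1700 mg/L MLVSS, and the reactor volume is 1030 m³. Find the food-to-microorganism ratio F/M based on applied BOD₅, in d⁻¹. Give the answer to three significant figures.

F/M = Q·S₀ / (V·X) = 1330 × 399 / (1030 × 1700) = 0.3031 g BOD₅·(g VSS·d)⁻¹.

F/M ≈ 0.303 d⁻¹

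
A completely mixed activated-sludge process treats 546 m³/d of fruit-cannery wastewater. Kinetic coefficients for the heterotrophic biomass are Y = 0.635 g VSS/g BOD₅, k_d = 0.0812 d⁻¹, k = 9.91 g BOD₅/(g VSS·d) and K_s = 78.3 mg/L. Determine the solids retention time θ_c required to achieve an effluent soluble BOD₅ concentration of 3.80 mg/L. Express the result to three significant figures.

θ_c ≈ 4.76 d

Specific growth rate at S = 3.80 mg/L: μ = YkS/(K_s+S) = 0.635·9.91·3.80/(78.3+3.80) = 0.2913 d⁻¹.
Then 1/θ_c = μ − k_d = 0.2913 − 0.0812 = 0.2101 d⁻¹, giving θ_c = 4.760 d.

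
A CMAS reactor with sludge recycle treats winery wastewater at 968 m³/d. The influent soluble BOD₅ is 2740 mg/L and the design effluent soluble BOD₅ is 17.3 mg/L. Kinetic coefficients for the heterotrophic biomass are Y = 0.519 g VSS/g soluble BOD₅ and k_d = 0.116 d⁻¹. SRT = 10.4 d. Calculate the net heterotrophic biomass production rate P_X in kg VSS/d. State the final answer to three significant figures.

P_X ≈ 620 kg VSS/d

Observed yield with endogenous decay: Y_obs = Y / (1 + k_d·θ_c) = 0.519 / (1 + 0.116 × 10.4) = 0.519 / 2.206 = 0.2352 g VSS/g soluble BOD₅.
Q·(S₀ − S) = 968 × (2740 − 17.3) × 10⁻³ = 2636 kg/d removed.
Biomass produced: P_X = Y_obs·Q·ΔS = 0.2352 × 2636 ≈ 620.0 kg VSS/d.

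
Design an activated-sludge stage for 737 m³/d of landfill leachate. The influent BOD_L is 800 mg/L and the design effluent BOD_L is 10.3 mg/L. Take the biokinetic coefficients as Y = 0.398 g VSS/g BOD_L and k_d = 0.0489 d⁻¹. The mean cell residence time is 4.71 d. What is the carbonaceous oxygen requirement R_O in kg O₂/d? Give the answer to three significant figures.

Correct the yield for decay: Y_obs = Y/(1 + k_d θ_c) = 0.398 / (1 + 0.0489 × 4.71) = 0.398 / 1.230 = 0.3235.
Mass of BOD_L removed per day: Q(S₀ − S) = 737 × 789.7 g/m³ = 582.0 kg/d.
P_X = Y_obs·Q·(S₀ − S) = 0.3235 × 582.0 = 188.3 kg VSS/d.
Carbonaceous O₂ demand = substrate oxidised − cell-mass equivalent = 582.0 − 1.42 × 188.3 = 314.7 kg O₂/d.

R_O ≈ 315 kg O₂/d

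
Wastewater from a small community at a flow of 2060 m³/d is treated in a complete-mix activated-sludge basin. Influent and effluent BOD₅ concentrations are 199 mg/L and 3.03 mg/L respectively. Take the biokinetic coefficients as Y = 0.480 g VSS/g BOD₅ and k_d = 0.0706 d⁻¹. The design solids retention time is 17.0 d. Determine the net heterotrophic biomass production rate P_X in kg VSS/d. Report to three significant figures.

Correct the yield for decay: Y_obs = Y/(1 + k_d θ_c) = 0.480 / (1 + 0.0706 × 17.0) = 0.480 / 2.200 = 0.2182.
Q·(S₀ − S) = 2060 × (199 − 3.03) × 10⁻³ = 403.7 kg/d removed.
P_X = Y_obs · Q(S₀ − S) = 0.2182 × 403.7 = 88.07 kg VSS/d.

P_X ≈ 88.1 kg VSS/d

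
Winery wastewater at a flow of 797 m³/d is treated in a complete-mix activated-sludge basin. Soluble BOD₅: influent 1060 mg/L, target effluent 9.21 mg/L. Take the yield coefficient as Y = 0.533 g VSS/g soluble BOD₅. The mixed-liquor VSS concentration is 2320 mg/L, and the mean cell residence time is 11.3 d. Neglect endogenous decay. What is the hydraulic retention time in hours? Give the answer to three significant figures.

Biomass mass balance (decay neglected): V·X = Y·Q·(S₀ − S)·θ_c, so V = 0.533 × 797 × (1060 − 9.21) × 11.3 / 2320 = 2174 m³.
τ = V/Q = 2174/797 = 2.728 d, or 65.47 h.

τ ≈ 65.5 h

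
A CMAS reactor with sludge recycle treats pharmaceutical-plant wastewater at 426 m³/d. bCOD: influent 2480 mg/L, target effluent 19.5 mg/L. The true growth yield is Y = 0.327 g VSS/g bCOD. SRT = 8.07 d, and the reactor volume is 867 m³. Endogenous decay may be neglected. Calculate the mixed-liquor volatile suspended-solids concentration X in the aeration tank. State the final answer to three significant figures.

X = Y·Q·ΔS·θ_c / V = 0.327 × 426 × (2480 − 19.5) × 8.07 / 867 = 3190 mg/L.

X ≈ 3190 mg/L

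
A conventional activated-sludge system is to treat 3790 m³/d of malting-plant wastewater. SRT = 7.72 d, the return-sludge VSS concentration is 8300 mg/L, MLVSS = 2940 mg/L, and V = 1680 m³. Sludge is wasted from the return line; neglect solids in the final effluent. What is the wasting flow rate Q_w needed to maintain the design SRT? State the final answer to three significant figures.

Q_w ≈ 77.1 m³/d

θ_c = V·X/(Q_w·X_r) when wasting from the recycle, so Q_w = V·X/(θ_c·X_r) = 1680 × 2940 / (7.72 × 8300) = 77.08 m³/d.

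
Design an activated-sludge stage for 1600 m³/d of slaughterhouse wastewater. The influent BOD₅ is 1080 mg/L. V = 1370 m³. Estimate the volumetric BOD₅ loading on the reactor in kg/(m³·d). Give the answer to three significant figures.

L_v ≈ 1.26 kg BOD₅/(m³·d)

Applied BOD₅ load per unit volume = Q·S₀/V = (1600 × 1080/1000)/1370 = 1.261 kg BOD₅·m⁻³·d⁻¹.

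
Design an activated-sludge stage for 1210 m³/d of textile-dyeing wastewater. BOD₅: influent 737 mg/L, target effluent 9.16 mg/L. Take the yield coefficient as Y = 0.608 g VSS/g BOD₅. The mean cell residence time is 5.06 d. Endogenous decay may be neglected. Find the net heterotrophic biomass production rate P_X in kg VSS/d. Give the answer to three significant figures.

With endogenous decay neglected, the observed yield equals the true yield: Y_obs = Y = 0.608 g VSS/g BOD₅.
Mass of BOD₅ removed per day: Q(S₀ − S) = 1210 × 727.8 g/m³ = 880.7 kg/d.
Net biomass production P_X = Y_obs × Q·(S₀ − S) = 0.6080 × 880.7 = 535.5 kg VSS/d.

P_X ≈ 535 kg VSS/d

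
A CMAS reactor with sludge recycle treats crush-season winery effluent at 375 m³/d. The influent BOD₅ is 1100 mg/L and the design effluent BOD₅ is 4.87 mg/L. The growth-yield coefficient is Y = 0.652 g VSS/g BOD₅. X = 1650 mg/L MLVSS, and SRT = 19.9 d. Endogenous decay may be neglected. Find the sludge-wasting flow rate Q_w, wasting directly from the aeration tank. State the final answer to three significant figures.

Biomass mass balance (decay neglected): V·X = Y·Q·(S₀ − S)·θ_c, so V = 0.652 × 375 × (1100 − 4.87) × 19.9 / 1650 = 3229 m³.
Wasting from the aeration tank: Q_w = V / θ_c = 3229 / 19.9 = 162.3 m³/d.

Q_w ≈ 162 m³/d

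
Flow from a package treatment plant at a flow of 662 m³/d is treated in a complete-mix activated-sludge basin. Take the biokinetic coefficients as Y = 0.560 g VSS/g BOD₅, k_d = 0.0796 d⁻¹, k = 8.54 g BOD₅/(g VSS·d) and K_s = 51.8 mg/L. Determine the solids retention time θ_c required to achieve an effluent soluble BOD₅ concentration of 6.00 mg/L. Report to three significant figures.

θ_c ≈ 2.40 d

From 1/θ_c = Y·k·S/(K_s + S) − k_d: Y·k·S/(K_s+S) = 0.560 × 8.54 × 6.00 / (51.8 + 6.00) = 0.4964 d⁻¹.
1/θ_c = 0.4964 − 0.0796 = 0.4168 d⁻¹, so θ_c = 2.399 d.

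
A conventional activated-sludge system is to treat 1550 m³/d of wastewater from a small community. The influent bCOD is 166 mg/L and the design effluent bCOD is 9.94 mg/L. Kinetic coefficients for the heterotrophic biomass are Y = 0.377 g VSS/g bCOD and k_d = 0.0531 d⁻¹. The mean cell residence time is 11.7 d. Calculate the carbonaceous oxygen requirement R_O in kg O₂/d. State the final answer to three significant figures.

Correct the yield for decay: Y_obs = Y/(1 + k_d θ_c) = 0.377 / (1 + 0.0531 × 11.7) = 0.377 / 1.621 = 0.2325.
ΔS = 166 − 9.94 = 156.1 mg/L, so the substrate removal rate is 1550 × 156.1/1000 = 241.9 kg bCOD/d.
Biomass synthesised: P_X = Y_obs × 241.9 = 56.25 kg VSS/d.
R_O = Q·ΔS − 1.42 P_X = 241.9 − 79.87 = 162.0 kg O₂/d.

R_O ≈ 162 kg O₂/d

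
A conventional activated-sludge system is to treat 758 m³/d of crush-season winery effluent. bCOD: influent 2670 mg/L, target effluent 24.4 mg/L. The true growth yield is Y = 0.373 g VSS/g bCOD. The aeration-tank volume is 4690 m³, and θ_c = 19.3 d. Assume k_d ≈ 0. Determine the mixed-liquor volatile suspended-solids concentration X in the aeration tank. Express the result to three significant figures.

X ≈ 3080 mg/L

X = Y·Q·ΔS·θ_c / V = 0.373 × 758 × (2670 − 24.4) × 19.3 / 4690 = 3078 mg/L.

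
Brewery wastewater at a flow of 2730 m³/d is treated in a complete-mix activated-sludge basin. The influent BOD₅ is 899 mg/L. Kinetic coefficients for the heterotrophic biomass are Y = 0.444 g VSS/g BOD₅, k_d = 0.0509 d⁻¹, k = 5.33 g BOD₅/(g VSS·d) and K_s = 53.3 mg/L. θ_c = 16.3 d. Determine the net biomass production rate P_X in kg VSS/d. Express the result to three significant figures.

P_X ≈ 594 kg VSS/d

From the Monod/SRT balance for a CMAS, S = K_s·(1+k_d θ_c)/[θ_c·(Y k − k_d) − 1] = 53.3 × (1 + 0.0509 × 16.3) / [16.3 × (0.444 × 5.33 − 0.0509) − 1] = 97.52 / 36.74 = 2.654 mg/L.
Y_obs = Y / (1 + k_d θ_c) = 0.444 / (1 + 0.0509 × 16.3) = 0.444 / 1.830 = 0.2427.
ΔS = 899 − 2.65 = 896.4 mg/L, so the substrate removal rate is 2730 × 896.4/1000 = 2447 kg BOD₅/d.
Biomass produced: P_X = Y_obs·Q·ΔS = 0.2427 × 2447 ≈ 593.8 kg VSS/d.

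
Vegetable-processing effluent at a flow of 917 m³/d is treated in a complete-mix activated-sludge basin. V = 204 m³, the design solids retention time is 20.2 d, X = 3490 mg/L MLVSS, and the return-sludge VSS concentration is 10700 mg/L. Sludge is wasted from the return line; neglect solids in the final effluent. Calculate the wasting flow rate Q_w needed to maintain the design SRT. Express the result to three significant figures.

θ_c = V·X/(Q_w·X_r) when wasting from the recycle, so Q_w = V·X/(θ_c·X_r) = 204.0 × 3490 / (20.2 × 10700) = 3.294 m³/d.

Q_w ≈ 3.29 m³/d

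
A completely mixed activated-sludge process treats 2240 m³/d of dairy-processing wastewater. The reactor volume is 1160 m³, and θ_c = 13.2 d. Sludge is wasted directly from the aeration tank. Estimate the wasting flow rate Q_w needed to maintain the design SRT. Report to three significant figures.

Q_w ≈ 87.9 m³/d

For wasting at MLVSS concentration, Q_w = V/θ_c = 1160/13.2 = 87.88 m³/d.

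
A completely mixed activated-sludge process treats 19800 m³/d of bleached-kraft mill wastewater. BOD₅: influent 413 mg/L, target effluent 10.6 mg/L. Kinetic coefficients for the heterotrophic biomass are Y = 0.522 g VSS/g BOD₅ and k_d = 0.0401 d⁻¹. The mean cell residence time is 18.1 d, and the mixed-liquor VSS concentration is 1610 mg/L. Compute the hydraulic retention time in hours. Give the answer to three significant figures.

Steady-state biomass mass balance: V·X·(1 + k_d·θ_c) = Y·Q·(S₀ − S)·θ_c, so V = 0.522 × 19800 × (413 − 10.6) × 18.1 / [1610 × (1 + 0.0401 × 18.1)] = 7.53×10^7 / 2779 = 27093 m³.
τ = V/Q = 27093/19800 = 1.368 d, or 32.84 h.

τ ≈ 32.8 h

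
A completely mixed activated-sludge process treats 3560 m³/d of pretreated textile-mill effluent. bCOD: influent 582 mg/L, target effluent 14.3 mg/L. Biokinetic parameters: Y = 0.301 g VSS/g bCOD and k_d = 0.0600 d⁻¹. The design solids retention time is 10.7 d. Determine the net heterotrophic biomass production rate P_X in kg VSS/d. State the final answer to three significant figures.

P_X ≈ 370 kg VSS/d

Y_obs = Y / (1 + k_d θ_c) = 0.301 / (1 + 0.0600 × 10.7) = 0.301 / 1.642 = 0.1833.
ΔS = 582 − 14.3 = 567.7 mg/L, so the substrate removal rate is 3560 × 567.7/1000 = 2021 kg bCOD/d.
Biomass produced: P_X = Y_obs·Q·ΔS = 0.1833 × 2021 ≈ 370.5 kg VSS/d.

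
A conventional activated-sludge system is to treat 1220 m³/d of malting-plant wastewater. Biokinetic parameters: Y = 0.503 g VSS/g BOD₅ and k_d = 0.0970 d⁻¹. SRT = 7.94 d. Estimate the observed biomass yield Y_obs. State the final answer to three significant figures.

The observed yield is Y_obs = Y/(1 + k_d·θ_c) = 0.503 / (1 + 0.0970 × 7.94) = 0.503 / 1.770 = 0.2842 g VSS per g BOD₅ removed.

Y_obs ≈ 0.284 g VSS/g BOD₅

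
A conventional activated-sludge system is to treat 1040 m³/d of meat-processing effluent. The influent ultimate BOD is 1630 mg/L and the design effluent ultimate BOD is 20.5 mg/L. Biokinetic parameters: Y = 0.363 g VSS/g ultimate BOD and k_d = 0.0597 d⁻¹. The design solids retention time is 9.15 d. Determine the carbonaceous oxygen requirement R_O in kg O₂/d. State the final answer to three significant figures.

R_O ≈ 1120 kg O₂/d

Y_obs = Y / (1 + k_d θ_c) = 0.363 / (1 + 0.0597 × 9.15) = 0.363 / 1.546 = 0.2348.
Mass of ultimate BOD removed per day: Q(S₀ − S) = 1040 × 1610 g/m³ = 1674 kg/d.
P_X = Y_obs·Q·(S₀ − S) = 0.2348 × 1674 = 393.0 kg VSS/d.
Carbonaceous O₂ demand = substrate oxidised − cell-mass equivalent = 1674 − 1.42 × 393.0 = 1116 kg O₂/d.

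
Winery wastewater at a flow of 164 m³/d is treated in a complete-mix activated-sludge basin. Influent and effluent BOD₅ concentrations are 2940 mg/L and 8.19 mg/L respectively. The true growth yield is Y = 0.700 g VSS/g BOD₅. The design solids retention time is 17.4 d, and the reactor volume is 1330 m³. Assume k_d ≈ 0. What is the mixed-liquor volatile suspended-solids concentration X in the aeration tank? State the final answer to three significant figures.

X ≈ 4400 mg/L

X = Y·Q·ΔS·θ_c / V = 0.700 × 164 × (2940 − 8.19) × 17.4 / 1330 = 4403 mg/L.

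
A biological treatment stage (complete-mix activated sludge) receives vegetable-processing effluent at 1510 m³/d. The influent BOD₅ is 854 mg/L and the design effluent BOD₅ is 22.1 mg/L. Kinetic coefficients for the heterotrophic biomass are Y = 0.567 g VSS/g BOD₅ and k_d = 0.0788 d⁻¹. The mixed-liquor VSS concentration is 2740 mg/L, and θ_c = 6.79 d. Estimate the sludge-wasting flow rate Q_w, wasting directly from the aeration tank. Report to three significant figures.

Steady-state biomass mass balance: V·X·(1 + k_d·θ_c) = Y·Q·(S₀ − S)·θ_c, so V = 0.567 × 1510 × (854 − 22.1) × 6.79 / [2740 × (1 + 0.0788 × 6.79)] = 4.84×10^6 / 4206 = 1150 m³.
For wasting at MLVSS concentration, Q_w = V/θ_c = 1150/6.79 = 169.3 m³/d.

Q_w ≈ 169 m³/d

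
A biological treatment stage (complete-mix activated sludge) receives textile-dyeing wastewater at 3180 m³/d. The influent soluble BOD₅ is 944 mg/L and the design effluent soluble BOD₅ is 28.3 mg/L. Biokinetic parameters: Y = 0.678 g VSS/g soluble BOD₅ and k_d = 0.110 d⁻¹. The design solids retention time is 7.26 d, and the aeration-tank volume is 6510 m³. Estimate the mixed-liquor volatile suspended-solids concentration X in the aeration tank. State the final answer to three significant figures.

X = Y·Q·ΔS·θ_c / [V·(1 + k_d θ_c)] = 0.678 × 3180 × (944 − 28.3) × 7.26 / [6510 × (1 + 0.110 × 7.26)] = 1224 mg/L.

X ≈ 1220 mg/L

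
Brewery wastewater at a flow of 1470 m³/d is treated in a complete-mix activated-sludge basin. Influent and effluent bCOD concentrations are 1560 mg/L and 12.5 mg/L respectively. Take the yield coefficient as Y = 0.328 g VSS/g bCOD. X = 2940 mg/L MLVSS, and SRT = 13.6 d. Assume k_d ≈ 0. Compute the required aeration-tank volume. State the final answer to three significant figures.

Biomass mass balance (decay neglected): V·X = Y·Q·(S₀ − S)·θ_c, so V = 0.328 × 1470 × (1560 − 12.5) × 13.6 / 2940 = 3452 m³.

V ≈ 3450 m³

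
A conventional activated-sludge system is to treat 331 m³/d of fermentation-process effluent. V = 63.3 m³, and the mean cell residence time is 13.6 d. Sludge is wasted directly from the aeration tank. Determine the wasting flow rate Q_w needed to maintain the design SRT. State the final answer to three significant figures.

Q_w ≈ 4.65 m³/d

Wasting from the aeration tank: Q_w = V / θ_c = 63.30 / 13.6 = 4.654 m³/d.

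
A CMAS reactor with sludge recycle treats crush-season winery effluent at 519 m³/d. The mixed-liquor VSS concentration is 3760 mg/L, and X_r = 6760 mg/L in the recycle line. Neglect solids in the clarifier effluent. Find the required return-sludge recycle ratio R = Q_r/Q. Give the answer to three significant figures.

Solids balance on the clarifier gives (1+R)X = R·X_r, so R = X/(X_r − X) = 3760 / (6760 − 3760) = 1.253.

R ≈ 1.25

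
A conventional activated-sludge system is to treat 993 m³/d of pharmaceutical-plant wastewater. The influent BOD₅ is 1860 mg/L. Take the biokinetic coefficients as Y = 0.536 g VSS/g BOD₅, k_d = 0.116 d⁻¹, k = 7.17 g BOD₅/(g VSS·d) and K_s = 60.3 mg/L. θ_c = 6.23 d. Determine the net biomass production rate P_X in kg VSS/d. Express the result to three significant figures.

From the Monod/SRT balance for a CMAS, S = K_s·(1+k_d θ_c)/[θ_c·(Y k − k_d) − 1] = 60.3 × (1 + 0.116 × 6.23) / [6.23 × (0.536 × 7.17 − 0.116) − 1] = 103.9 / 22.22 = 4.675 mg/L.
The observed yield is Y_obs = Y/(1 + k_d·θ_c) = 0.536 / (1 + 0.116 × 6.23) = 0.536 / 1.723 = 0.3111 g VSS per g BOD₅ removed.
Substrate removed = Q·(S₀ − S) = 993 m³/d × (1860 − 4.67) g/m³ = 1.84×10^6 g/d = 1842 kg/d.
Net biomass production P_X = Y_obs × Q·(S₀ − S) = 0.3111 × 1842 = 573.2 kg VSS/d.

P_X ≈ 573 kg VSS/d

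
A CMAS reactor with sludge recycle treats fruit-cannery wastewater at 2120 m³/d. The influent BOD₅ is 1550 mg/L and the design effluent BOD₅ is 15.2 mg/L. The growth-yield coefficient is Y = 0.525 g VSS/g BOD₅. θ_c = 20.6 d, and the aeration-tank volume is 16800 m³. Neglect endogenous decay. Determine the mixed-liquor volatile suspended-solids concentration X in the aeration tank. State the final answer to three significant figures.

From V·X = Y·Q·(S₀ − S)·θ_c (decay neglected): X = 0.525 × 2120 × (1550 − 15.2) × 20.6 / 16800 = 2095 mg/L.

X ≈ 2090 mg/L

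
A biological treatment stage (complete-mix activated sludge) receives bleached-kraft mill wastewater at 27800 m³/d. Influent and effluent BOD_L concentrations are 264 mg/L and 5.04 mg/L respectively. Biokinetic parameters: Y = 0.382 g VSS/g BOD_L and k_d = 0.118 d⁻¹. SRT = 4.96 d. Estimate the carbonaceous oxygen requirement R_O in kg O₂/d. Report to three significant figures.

Observed yield with endogenous decay: Y_obs = Y / (1 + k_d·θ_c) = 0.382 / (1 + 0.118 × 4.96) = 0.382 / 1.585 = 0.2410 g VSS/g BOD_L.
Q·(S₀ − S) = 27800 × (264 − 5.04) × 10⁻³ = 7199 kg/d removed.
Biomass synthesised: P_X = Y_obs × 7199 = 1735 kg VSS/d.
R_O = Q·(S₀ − S) − 1.42·P_X = 7199 − 1.42 × 1735 = 4736 kg O₂/d.

R_O ≈ 4740 kg O₂/d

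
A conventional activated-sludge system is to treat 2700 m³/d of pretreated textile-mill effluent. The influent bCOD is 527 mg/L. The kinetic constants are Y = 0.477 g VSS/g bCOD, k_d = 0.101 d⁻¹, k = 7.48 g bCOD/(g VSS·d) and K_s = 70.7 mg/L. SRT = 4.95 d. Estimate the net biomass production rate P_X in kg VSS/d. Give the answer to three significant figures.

Effluent substrate depends only on kinetics and SRT: S = K_s(1 + k_d θ_c) / [θ_c(Yk − k_d) − 1] = 70.7 × (1 + 0.101 × 4.95) / [4.95 × (0.477 × 7.48 − 0.101) − 1] = 106.0 / 16.16 = 6.562 mg/L.
Correct the yield for decay: Y_obs = Y/(1 + k_d θ_c) = 0.477 / (1 + 0.101 × 4.95) = 0.477 / 1.500 = 0.3180.
Mass of bCOD removed per day: Q(S₀ − S) = 2700 × 520.4 g/m³ = 1405 kg/d.
So the net sludge growth is P_X = 0.3180 × 1405 = 446.9 kg VSS/d.

P_X ≈ 447 kg VSS/d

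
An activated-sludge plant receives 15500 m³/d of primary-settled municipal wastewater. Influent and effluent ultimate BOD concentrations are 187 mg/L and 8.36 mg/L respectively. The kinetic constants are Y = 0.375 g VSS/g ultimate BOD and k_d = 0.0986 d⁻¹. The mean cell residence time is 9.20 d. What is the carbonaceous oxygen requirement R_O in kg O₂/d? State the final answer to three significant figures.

R_O ≈ 2000 kg O₂/d

Observed yield with endogenous decay: Y_obs = Y / (1 + k_d·θ_c) = 0.375 / (1 + 0.0986 × 9.20) = 0.375 / 1.907 = 0.1966 g VSS/g ultimate BOD.
ΔS = 187 − 8.36 = 178.6 mg/L, so the substrate removal rate is 15500 × 178.6/1000 = 2769 kg ultimate BOD/d.
P_X = Y_obs·Q·(S₀ − S) = 0.1966 × 2769 = 544.5 kg VSS/d.
R_O = Q·ΔS − 1.42 P_X = 2769 − 773.1 = 1996 kg O₂/d.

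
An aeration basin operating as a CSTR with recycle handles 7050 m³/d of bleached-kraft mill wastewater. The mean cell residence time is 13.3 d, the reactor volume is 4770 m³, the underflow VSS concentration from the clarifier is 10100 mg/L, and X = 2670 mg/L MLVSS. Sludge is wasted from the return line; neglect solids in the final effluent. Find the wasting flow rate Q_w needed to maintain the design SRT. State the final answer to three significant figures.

Q_w ≈ 94.8 m³/d

Wasting from the return line (neglecting effluent solids): Q_w = V·X / (θ_c·X_r) = 4770 × 2670 / (13.3 × 10100) = 94.81 m³/d.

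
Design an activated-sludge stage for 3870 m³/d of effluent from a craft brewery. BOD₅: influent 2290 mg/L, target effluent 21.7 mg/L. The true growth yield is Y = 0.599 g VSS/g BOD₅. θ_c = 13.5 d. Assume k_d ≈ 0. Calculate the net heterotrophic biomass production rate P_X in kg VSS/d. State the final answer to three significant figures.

P_X ≈ 5260 kg VSS/d

Since k_d ≈ 0, Y_obs = Y = 0.599 g VSS/g BOD₅.
ΔS = 2290 − 21.7 = 2268 mg/L, so the substrate removal rate is 3870 × 2268/1000 = 8778 kg BOD₅/d.
Biomass produced: P_X = Y_obs·Q·ΔS = 0.5990 × 8778 ≈ 5258 kg VSS/d.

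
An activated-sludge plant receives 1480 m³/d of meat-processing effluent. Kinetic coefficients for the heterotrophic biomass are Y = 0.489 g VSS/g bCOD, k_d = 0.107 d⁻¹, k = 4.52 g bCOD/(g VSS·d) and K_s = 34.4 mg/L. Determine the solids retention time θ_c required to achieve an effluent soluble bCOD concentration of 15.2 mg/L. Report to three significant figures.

θ_c ≈ 1.75 d

From 1/θ_c = Y·k·S/(K_s + S) − k_d: Y·k·S/(K_s+S) = 0.489 × 4.52 × 15.2 / (34.4 + 15.2) = 0.6773 d⁻¹.
θ_c = 1/(μ − k_d) = 1/(0.6773 − 0.107) = 1/0.5703 = 1.753 d.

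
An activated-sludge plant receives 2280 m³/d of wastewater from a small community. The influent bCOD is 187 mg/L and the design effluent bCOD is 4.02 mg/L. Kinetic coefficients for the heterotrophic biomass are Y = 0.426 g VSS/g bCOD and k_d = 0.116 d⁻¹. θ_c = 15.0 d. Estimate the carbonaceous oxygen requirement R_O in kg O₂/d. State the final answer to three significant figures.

Correct the yield for decay: Y_obs = Y/(1 + k_d θ_c) = 0.426 / (1 + 0.116 × 15.0) = 0.426 / 2.740 = 0.1555.
Substrate removed = Q·(S₀ − S) = 2280 m³/d × (187 − 4.02) g/m³ = 4.17×10^5 g/d = 417.2 kg/d.
P_X = Y_obs·Q·(S₀ − S) = 0.1555 × 417.2 = 64.86 kg VSS/d.
R_O = Q·(S₀ − S) − 1.42·P_X = 417.2 − 1.42 × 64.86 = 325.1 kg O₂/d.

R_O ≈ 325 kg O₂/d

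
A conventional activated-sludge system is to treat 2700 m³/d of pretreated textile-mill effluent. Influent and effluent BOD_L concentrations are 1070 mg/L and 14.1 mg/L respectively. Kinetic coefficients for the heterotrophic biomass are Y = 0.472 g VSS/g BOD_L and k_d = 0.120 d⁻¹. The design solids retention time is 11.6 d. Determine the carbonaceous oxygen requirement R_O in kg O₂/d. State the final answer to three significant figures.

The observed yield is Y_obs = Y/(1 + k_d·θ_c) = 0.472 / (1 + 0.120 × 11.6) = 0.472 / 2.392 = 0.1973 g VSS per g BOD_L removed.
ΔS = 1070 − 14.1 = 1056 mg/L, so the substrate removal rate is 2700 × 1056/1000 = 2851 kg BOD_L/d.
P_X = Y_obs·Q·(S₀ − S) = 0.1973 × 2851 = 562.6 kg VSS/d.
Carbonaceous O₂ demand = substrate oxidised − cell-mass equivalent = 2851 − 1.42 × 562.6 = 2052 kg O₂/d.

R_O ≈ 2050 kg O₂/d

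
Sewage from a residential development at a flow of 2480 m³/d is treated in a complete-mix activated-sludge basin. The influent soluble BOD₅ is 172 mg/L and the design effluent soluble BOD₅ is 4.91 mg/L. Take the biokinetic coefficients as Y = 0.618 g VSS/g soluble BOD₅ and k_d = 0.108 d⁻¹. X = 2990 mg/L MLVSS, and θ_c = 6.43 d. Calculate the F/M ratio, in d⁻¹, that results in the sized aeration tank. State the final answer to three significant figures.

F/M ≈ 0.439 d⁻¹

From the SRT design equation V = Y Q (S₀−S) θ_c / [X (1 + k_d θ_c)] = 0.618 × 2480 × (172 − 4.91) × 6.43 / [2990 × (1 + 0.108 × 6.43)] = 1.65×10^6 / 5066 = 325.0 m³.
F/M = Q·S₀ / (V·X) = 2480 × 172 / (325.0 × 2990) = 0.4389 g soluble BOD₅·(g VSS·d)⁻¹.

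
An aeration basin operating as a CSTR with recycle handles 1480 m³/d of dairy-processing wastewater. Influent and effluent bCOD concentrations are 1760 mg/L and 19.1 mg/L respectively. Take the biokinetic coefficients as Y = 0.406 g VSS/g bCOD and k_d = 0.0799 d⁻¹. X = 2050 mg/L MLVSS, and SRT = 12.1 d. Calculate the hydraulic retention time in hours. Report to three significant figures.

τ ≈ 50.9 h

From the SRT design equation V = Y Q (S₀−S) θ_c / [X (1 + k_d θ_c)] = 0.406 × 1480 × (1760 − 19.1) × 12.1 / [2050 × (1 + 0.0799 × 12.1)] = 1.27×10^7 / 4032 = 3139 m³.
Hydraulic retention time τ = V/Q = 3139 / 1480 = 2.121 d = 50.91 h.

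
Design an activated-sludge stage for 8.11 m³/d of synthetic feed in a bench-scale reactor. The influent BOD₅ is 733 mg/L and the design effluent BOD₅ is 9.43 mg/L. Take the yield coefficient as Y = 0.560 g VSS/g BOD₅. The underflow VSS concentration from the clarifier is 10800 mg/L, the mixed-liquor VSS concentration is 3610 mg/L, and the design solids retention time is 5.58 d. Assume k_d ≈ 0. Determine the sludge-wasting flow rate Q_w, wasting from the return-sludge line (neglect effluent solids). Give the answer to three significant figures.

With k_d = 0 the design equation reduces to V = Y Q (S₀−S) θ_c / X = 0.560 × 8.11 × (733 − 9.43) × 5.58 / 3610 = 5.079 m³.
Wasting from the return line (neglecting effluent solids): Q_w = V·X / (θ_c·X_r) = 5.079 × 3610 / (5.58 × 10800) = 0.3043 m³/d.

Q_w ≈ 0.304 m³/d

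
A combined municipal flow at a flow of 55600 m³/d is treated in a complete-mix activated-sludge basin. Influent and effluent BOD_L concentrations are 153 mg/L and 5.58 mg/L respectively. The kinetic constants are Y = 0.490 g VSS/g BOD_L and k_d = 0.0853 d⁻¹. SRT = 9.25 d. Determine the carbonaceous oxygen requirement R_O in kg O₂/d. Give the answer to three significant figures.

R_O ≈ 5010 kg O₂/d

The observed yield is Y_obs = Y/(1 + k_d·θ_c) = 0.490 / (1 + 0.0853 × 9.25) = 0.490 / 1.789 = 0.2739 g VSS per g BOD_L removed.
Mass of BOD_L removed per day: Q(S₀ − S) = 55600 × 147.4 g/m³ = 8197 kg/d.
Biomass synthesised: P_X = Y_obs × 8197 = 2245 kg VSS/d.
Carbonaceous O₂ demand = substrate oxidised − cell-mass equivalent = 8197 − 1.42 × 2245 = 5009 kg O₂/d.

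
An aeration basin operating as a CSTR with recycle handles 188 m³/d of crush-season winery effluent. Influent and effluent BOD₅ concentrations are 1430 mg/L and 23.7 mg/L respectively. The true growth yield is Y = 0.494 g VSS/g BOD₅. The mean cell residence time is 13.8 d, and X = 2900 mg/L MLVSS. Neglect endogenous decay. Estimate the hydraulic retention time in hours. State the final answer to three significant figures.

With k_d = 0 the design equation reduces to V = Y Q (S₀−S) θ_c / X = 0.494 × 188 × (1430 − 23.7) × 13.8 / 2900 = 621.5 m³.
τ = V/Q = 621.5/188 = 3.306 d, or 79.34 h.

τ ≈ 79.3 h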